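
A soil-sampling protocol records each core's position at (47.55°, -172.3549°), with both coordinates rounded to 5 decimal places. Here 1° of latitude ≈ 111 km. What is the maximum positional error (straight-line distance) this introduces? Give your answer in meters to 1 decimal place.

Rounding to 5 decimal places leaves each coordinate within ±5e-06° of the true value.
Latitude error → 5e-06 × 111000 = 0.555 m along the meridian.
E–W at 47.55°: 5e-06° × 111000 × cos 47.55° = 5e-06 × 111000 × 0.6749 ≈ 0.374595 m.
The two errors are perpendicular, so the maximum displacement is √(0.555² + 0.374595²) ≈ 0.669587 m.

0.7 meters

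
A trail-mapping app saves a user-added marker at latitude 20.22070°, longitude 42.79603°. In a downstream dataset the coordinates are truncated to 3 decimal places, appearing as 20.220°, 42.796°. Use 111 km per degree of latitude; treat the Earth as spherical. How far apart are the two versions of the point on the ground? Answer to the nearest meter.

78 meters

Δlat = 20.22070 − 20.220 = +0.00070°; Δlon = 42.79603 − 42.796 = +0.00003°.
North–south shift: 0.00070 × 111000 = 77.7 m.
E–W at 20.22°: 0.00003° × 111000 × cos 20.22° = 0.00003 × 111000 × 0.9384 ≈ 3.12478 m.
Combined displacement = (77.7² + 3.12478²)^½ ≈ 77.7628 m.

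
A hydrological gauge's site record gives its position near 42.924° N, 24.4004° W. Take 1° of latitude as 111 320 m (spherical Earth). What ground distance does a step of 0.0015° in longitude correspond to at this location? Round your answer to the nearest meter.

One degree of longitude here spans 111320 × cos 42.924° = 111320 × 0.7323 ≈ 81514.9 m; 0.0015° of that is 122.272 m.

122 meters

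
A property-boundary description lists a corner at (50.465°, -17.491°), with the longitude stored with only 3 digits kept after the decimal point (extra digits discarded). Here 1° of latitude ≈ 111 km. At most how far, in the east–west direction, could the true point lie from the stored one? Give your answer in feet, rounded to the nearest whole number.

Truncating at 3 decimal places can drop up to a full unit in the last place, so the longitude may be off by as much as 0.001°.
At latitude 50.465° a degree of longitude spans 111000 m × cos 50.465° = 111000 × 0.6365 ≈ 70657 m.
Maximum E–W displacement: 0.001 × 70657 = 70.657 m.
In feet: 70.657 m ÷ 0.3048 ≈ 231.81 ft.

232 feet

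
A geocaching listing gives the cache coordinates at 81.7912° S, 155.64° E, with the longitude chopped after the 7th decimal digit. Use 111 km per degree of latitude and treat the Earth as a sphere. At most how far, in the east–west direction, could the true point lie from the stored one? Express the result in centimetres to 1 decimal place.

0.2 centimetres

Truncating at 7 decimal places can drop up to a full unit in the last place, so the longitude may be off by as much as 1e-07°.
Parallels shrink by cos φ, so at 81.7912° a degree of longitude is 111000 × 0.1428 ≈ 15848.7 m.
East–west error: 1e-07° × 15848.7 m/° ≈ 0.00158487 m.
That is 0.00158487 m = 0.15849 cm.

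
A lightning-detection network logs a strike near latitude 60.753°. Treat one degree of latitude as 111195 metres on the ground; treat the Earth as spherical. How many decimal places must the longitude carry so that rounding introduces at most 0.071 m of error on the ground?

At 60.753° one degree of longitude covers 111195 × cos 60.753° ≈ 111195 × 0.4886 ≈ 54327.2 m.
Rounding to N decimal places gives at most 0.5 × 10⁻ᴺ degrees of error, i.e. 0.5 × 10⁻ᴺ × 54327.2 m.
Need 0.5 × 54327.2 × 10⁻ᴺ ≤ 0.071 → 10⁻ᴺ ≤ 2.614e-06, so N ≥ 5.58.
At 5 places the error can reach 0.272 m, but 6 places keeps it to 0.0272 m.

6 decimal places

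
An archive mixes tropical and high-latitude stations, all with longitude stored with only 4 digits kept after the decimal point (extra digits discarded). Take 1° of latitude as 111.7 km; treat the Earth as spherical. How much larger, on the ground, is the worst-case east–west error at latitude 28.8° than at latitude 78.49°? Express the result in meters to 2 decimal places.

Truncating at 4 decimal places can drop up to a full unit in the last place, so the longitude may be off by as much as 0.0001°.
At 28.8°: 0.0001° × 111700 × cos 28.8° = 0.0001 × 111700 × 0.8763 ≈ 9.7883 m.
At 78.49°: 0.0001° × 111700 × cos 78.49° = 0.0001 × 111700 × 0.1995 ≈ 2.2289 m.
Difference: 9.7883 − 2.2289 = 7.5595 m.

7.56 meters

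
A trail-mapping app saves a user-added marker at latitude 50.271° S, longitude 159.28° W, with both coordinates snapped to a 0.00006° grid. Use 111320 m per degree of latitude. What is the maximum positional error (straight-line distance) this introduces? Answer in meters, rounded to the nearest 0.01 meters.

3.96 meters

With a 0.00006° grid the true value lies within half a step, ±0.00006°/2 = ±3e-05°, of the stored one.
North–south component: 3e-05° × 111320 = 3.3396 m.
Longitude error → 3e-05 × 111320 × cos 50.271° = 3e-05 × 111320 × 0.6392 ≈ 2.13453 m.
Worst case both components are at the extreme and orthogonal: √(3.3396² + 2.13453²) ≈ 3.96348 m.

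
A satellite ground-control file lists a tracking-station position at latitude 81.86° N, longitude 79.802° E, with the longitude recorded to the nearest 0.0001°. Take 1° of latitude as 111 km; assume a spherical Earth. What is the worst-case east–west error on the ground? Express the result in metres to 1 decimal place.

0.8 metres

Rounding to 4 decimal places leaves the longitude within ±5e-05° of the true value.
At latitude 81.86° a degree of longitude spans 111000 m × cos 81.86° = 111000 × 0.1416 ≈ 15716.8 m.
So at most 5e-05° × 15716.8 ≈ 0.785838 m east–west.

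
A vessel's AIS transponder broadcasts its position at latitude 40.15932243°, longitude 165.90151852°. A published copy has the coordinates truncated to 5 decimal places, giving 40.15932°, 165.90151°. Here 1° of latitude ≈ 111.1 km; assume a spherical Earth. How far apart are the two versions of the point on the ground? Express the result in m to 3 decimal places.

Δlat = 40.15932243 − 40.15932 = +0.00000243°; Δlon = 165.90151852 − 165.90151 = +0.00000852°.
N–S: 0.00000243° × 111100 m/° = 0.269973 m.
E–W at 40.1593°: 0.00000852° × 111100 × cos 40.1593° = 0.00000852 × 111100 × 0.7643 ≈ 0.723422 m.
Combined displacement = (0.269973² + 0.723422²)^½ ≈ 0.772156 m.

0.772 m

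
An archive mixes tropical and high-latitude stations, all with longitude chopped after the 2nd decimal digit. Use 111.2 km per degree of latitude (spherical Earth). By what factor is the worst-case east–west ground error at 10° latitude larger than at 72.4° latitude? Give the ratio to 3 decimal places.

Truncating at 2 decimal places can drop up to a full unit in the last place, so the longitude may be off by as much as 0.01°.
Error at 10° = 0.01° × 111200 × cos 10° ≈ 1112 × 0.9848 = 1095.1 m.
At 72.4°: 0.01° × 111200 × cos 72.4° = 0.01 × 111200 × 0.3024 ≈ 336.24 m.
Ratio: 1095.1 / 336.24 = cos 10° / cos 72.4° ≈ 3.2570.

3.257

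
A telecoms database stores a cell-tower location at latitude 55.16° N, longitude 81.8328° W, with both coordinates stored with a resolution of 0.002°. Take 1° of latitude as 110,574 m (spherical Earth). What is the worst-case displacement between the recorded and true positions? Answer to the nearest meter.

127 meters

With a 0.002° grid the true value lies within half a step, ±0.002°/2 = ±0.001°, of the stored one.
North–south component: 0.001° × 110574 = 110.574 m.
E–W at 55.16°: 0.001° × 110574 × cos 55.16° = 0.001 × 110574 × 0.5713 ≈ 63.1695 m.
Combining orthogonally: (110.574² + 63.1695²)^½ ≈ 127.346 m.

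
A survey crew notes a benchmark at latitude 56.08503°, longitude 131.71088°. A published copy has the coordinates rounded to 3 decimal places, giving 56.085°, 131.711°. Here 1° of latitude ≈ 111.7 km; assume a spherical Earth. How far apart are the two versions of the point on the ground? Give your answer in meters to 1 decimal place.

8.2 meters

The latitude changed by +0.00003° and the longitude by -0.00012°.
N–S: 0.00003° × 111700 m/° = 3.351 m.
E–W at 56.085°: -0.00012° × 111700 × cos 56.085° = -0.00012 × 111700 × 0.5580 ≈ -7.47893 m.
Combined displacement = (3.351² + 7.47893²)^½ ≈ 8.19534 m.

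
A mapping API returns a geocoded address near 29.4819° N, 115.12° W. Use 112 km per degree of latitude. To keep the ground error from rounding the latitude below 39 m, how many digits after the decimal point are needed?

One degree of latitude covers 112000 m.
Rounding to N decimal places gives at most 0.5 × 10⁻ᴺ degrees of error, i.e. 0.5 × 10⁻ᴺ × 112000 m.
Setting 56000 × 10⁻ᴺ ≤ 39 gives 10ᴺ ≥ 1436, i.e. N ≥ 3.16.
At 3 places the error can reach 56 m, but 4 places keeps it to 5.6 m.

4 decimal places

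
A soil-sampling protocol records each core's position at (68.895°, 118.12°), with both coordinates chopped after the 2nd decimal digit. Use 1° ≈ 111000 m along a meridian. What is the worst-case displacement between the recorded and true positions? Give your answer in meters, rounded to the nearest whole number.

1180 meters

Truncating at 2 decimal places can drop up to a full unit in the last place, so each coordinate may be off by as much as 0.01°.
Latitude error → 0.01 × 111000 = 1110 m along the meridian.
E–W at 68.895°: 0.01° × 111000 × cos 68.895° = 0.01 × 111000 × 0.3601 ≈ 399.687 m.
Combining orthogonally: (1110² + 399.687²)^½ ≈ 1179.77 m.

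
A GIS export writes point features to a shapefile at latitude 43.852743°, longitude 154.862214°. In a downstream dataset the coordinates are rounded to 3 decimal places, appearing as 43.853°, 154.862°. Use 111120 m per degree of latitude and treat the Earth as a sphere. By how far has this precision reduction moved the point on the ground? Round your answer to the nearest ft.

109 ft

Δlat = 43.852743 − 43.853 = -0.000257°; Δlon = 154.862214 − 154.862 = +0.000214°.
N–S: -0.000257° × 111120 m/° = -28.5578 m.
East–west at this latitude: 0.000214° × 111120 × cos 43.853° ≈ 0.000214 × 80130.8 = 17.148 m.
Combined displacement = (28.5578² + 17.148²)^½ ≈ 33.3107 m.
Converting: 33.3107 m × 3.2808 ft/m ≈ 109.29 ft.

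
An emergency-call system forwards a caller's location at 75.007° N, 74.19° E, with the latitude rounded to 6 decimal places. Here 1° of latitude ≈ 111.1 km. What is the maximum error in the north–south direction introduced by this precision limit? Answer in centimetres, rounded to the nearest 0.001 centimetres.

5.555 centimetres

Rounding to 6 decimal places leaves the latitude within ±5e-07° of the true value.
So the N–S error is at most 5e-07 × 111100 = 0.05555 m.
That is 0.05555 m = 5.555 cm.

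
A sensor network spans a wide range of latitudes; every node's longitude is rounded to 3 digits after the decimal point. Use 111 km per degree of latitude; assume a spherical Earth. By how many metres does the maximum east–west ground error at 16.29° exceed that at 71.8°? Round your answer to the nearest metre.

36 metres

Rounding to 3 decimal places leaves the longitude within ±0.0005° of the true value.
Error at 16.29° = 0.0005° × 111000 × cos 16.29° ≈ 55.5 × 0.9599 = 53.272 m.
At 71.8°: 0.0005° × 111000 × cos 71.8° = 0.0005 × 111000 × 0.3123 ≈ 17.335 m.
Difference: 53.272 − 17.335 = 35.937 m.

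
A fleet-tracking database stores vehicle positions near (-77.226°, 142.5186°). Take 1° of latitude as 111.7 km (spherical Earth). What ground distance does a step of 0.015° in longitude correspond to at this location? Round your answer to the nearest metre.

370 metres

One degree of longitude here spans 111700 × cos 77.226° = 111700 × 0.2211 ≈ 24697.5 m; 0.015° of that is 370.463 m.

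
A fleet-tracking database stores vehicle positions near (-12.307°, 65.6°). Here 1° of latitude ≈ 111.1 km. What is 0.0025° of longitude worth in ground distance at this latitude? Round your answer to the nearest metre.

One degree of longitude here spans 111100 × cos 12.307° = 111100 × 0.9770 ≈ 108547 m; 0.0025° of that is 271.367 m.

271 metres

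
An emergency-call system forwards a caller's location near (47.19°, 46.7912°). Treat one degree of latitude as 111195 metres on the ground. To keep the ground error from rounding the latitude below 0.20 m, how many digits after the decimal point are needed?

6 decimal places

One degree of latitude covers 111195 m.
N decimal places → at most half a unit in the last place, 0.5 × 10⁻ᴺ° = 111195/2 × 10⁻ᴺ m.
Setting 55597.5 × 10⁻ᴺ ≤ 0.20 gives 10ᴺ ≥ 2.78e+05, i.e. N ≥ 5.44.
At 5 places the error can reach 0.556 m, but 6 places keeps it to 0.0556 m.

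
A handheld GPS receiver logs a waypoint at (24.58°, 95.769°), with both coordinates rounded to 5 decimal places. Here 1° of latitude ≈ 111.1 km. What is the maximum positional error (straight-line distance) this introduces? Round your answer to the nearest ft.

2 ft

Rounding to 5 decimal places leaves each coordinate within ±5e-06° of the true value.
North–south component: 5e-06° × 111100 = 0.5555 m.
East–west component at 24.58°: 5e-06° × 111100 × cos 24.58° ≈ 5e-06 × 101032 ≈ 0.505161 m.
The two errors are perpendicular, so the maximum displacement is √(0.5555² + 0.505161²) ≈ 0.750845 m.
In feet: 0.750845 m ÷ 0.3048 ≈ 2.4634 ft.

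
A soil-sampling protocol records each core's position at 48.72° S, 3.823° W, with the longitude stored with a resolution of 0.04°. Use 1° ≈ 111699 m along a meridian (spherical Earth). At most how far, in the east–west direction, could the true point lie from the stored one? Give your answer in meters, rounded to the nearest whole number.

With a 0.04° grid the true value lies within half a step, ±0.04°/2 = ±0.02°, of the stored one.
At latitude 48.72° a degree of longitude spans 111699 m × cos 48.72° = 111699 × 0.6597 ≈ 73692.2 m.
Maximum E–W displacement: 0.02 × 73692.2 = 1473.84 m.

1474 meters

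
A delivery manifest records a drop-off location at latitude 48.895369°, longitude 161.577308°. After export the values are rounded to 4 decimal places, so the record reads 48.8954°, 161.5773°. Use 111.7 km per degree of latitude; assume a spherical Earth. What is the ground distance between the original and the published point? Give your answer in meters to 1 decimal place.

The latitude changed by -0.000031° and the longitude by +0.000008°.
N–S: -0.000031° × 111700 m/° = -3.4627 m.
E–W at 48.8954°: 0.000008° × 111700 × cos 48.8954° = 0.000008 × 111700 × 0.6574 ≈ 0.587485 m.
Distance: √(3.4627² + 0.587485²) ≈ 3.51218 m.

3.5 meters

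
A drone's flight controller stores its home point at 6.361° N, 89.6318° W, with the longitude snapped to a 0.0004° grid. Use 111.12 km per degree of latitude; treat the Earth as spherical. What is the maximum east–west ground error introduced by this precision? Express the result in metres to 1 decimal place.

With a 0.0004° grid the true value lies within half a step, ±0.0004°/2 = ±0.0002°, of the stored one.
One degree of longitude at 6.361° is 111120 × cos 6.361° ≈ 111120 × 0.9938 = 110436 m.
So at most 0.0002° × 110436 ≈ 22.0872 m east–west.

22.1 metres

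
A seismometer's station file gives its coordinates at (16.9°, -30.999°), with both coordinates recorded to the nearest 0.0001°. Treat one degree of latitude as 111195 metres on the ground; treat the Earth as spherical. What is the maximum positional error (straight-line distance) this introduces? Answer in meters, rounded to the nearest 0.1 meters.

Rounding to 4 decimal places leaves each coordinate within ±5e-05° of the true value.
N–S: 5e-05° × 111195 m/° = 5.55975 m.
East–west component at 16.9°: 5e-05° × 111195 × cos 16.9° ≈ 5e-05 × 106393 ≈ 5.31964 m.
Combining orthogonally: (5.55975² + 5.31964²)^½ ≈ 7.69477 m.

7.7 meters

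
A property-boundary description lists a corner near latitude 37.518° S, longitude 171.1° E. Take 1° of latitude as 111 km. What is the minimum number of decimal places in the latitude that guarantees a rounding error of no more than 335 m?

One degree of latitude covers 111000 m.
N decimal places → at most half a unit in the last place, 0.5 × 10⁻ᴺ° = 111000/2 × 10⁻ᴺ m.
Need 0.5 × 111000 × 10⁻ᴺ ≤ 335 → 10⁻ᴺ ≤ 6.036e-03, so N ≥ 2.22.
At 2 places the error can reach 555 m, but 3 places keeps it to 55.5 m.

3 decimal places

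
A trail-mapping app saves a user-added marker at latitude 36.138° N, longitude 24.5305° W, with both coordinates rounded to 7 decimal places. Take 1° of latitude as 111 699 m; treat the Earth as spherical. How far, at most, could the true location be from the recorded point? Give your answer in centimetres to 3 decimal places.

Rounding to 7 decimal places leaves each coordinate within ±5e-08° of the true value.
Latitude error → 5e-08 × 111699 = 0.00558495 m along the meridian.
Longitude error → 5e-08 × 111699 × cos 36.138° = 5e-08 × 111699 × 0.8076 ≈ 0.0045104 m.
Worst case both components are at the extreme and orthogonal: √(0.00558495² + 0.0045104²) ≈ 0.00717881 m.
That is 0.00717881 m = 0.71788 cm.

0.718 centimetres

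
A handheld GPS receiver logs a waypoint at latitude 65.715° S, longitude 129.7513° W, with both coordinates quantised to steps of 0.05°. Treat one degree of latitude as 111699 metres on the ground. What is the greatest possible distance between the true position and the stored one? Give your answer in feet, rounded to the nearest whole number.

With a 0.05° grid the true value lies within half a step, ±0.05°/2 = ±0.025°, of the stored one.
Latitude error → 0.025 × 111699 = 2792.48 m along the meridian.
E–W at 65.715°: 0.025° × 111699 × cos 65.715° = 0.025 × 111699 × 0.4113 ≈ 1148.48 m.
The two errors are perpendicular, so the maximum displacement is √(2792.48² + 1148.48²) ≈ 3019.42 m.
Converting: 3019.42 m × 3.2808 ft/m ≈ 9906.2 ft.

9906 feet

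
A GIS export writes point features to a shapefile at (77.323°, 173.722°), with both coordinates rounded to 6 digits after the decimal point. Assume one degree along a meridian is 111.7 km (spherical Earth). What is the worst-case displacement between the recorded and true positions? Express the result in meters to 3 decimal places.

0.057 meters

Rounding to 6 decimal places leaves each coordinate within ±5e-07° of the true value.
North–south component: 5e-07° × 111700 = 0.05585 m.
E–W at 77.323°: 5e-07° × 111700 × cos 77.323° = 5e-07 × 111700 × 0.2195 ≈ 0.0122565 m.
Combining orthogonally: (0.05585² + 0.0122565²)^½ ≈ 0.0571791 m.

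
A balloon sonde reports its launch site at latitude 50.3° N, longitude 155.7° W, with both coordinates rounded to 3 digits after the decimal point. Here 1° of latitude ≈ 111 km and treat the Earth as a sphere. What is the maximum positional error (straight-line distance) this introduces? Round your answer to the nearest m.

Rounding to 3 decimal places leaves each coordinate within ±0.0005° of the true value.
North–south component: 0.0005° × 111000 = 55.5 m.
E–W at 50.3°: 0.0005° × 111000 × cos 50.3° = 0.0005 × 111000 × 0.6388 ≈ 35.4516 m.
Worst case both components are at the extreme and orthogonal: √(55.5² + 35.4516²) ≈ 65.8564 m.

66 m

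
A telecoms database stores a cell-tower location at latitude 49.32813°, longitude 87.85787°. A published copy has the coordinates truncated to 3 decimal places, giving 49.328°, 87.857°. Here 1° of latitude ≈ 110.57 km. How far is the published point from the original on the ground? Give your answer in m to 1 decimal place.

Δlat = 49.32813 − 49.328 = +0.00013°; Δlon = 87.85787 − 87.857 = +0.00087°.
N–S: 0.00013° × 110570 m/° = 14.3741 m.
East–west at this latitude: 0.00087° × 110570 × cos 49.328° ≈ 0.00087 × 72061.5 = 62.6935 m.
Hypotenuse of the two orthogonal shifts: √(14.3741² + 62.6935²) = 64.3203 m.

64.3 m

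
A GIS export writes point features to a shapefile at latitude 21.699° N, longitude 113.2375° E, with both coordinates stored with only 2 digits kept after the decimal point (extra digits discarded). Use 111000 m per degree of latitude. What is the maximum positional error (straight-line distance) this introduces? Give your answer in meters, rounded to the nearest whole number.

Truncating at 2 decimal places can drop up to a full unit in the last place, so each coordinate may be off by as much as 0.01°.
Latitude error → 0.01 × 111000 = 1110 m along the meridian.
Longitude error → 0.01 × 111000 × cos 21.699° = 0.01 × 111000 × 0.9291 ≈ 1031.34 m.
Worst case both components are at the extreme and orthogonal: √(1110² + 1031.34²) ≈ 1515.18 m.

1515 meters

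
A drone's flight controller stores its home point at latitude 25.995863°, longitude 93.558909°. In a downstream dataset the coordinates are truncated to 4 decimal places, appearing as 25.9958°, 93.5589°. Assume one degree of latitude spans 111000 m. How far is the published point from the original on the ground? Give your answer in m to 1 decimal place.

Δlat = 25.995863 − 25.9958 = +0.000063°; Δlon = 93.558909 − 93.5589 = +0.000009°.
North–south shift: 0.000063 × 111000 = 6.993 m.
E–W at 25.9958°: 0.000009° × 111000 × cos 25.9958° = 0.000009 × 111000 × 0.8988 ≈ 0.897927 m.
Hypotenuse of the two orthogonal shifts: √(6.993² + 0.897927²) = 7.05041 m.

7.1 m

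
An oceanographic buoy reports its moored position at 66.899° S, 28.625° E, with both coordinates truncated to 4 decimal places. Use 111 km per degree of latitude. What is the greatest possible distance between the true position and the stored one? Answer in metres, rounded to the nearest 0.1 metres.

11.9 metres

Truncating at 4 decimal places can drop up to a full unit in the last place, so each coordinate may be off by as much as 0.0001°.
N–S: 0.0001° × 111000 m/° = 11.1 m.
East–west component at 66.899°: 0.0001° × 111000 × cos 66.899° ≈ 0.0001 × 43551.2 ≈ 4.35512 m.
Worst case both components are at the extreme and orthogonal: √(11.1² + 4.35512²) ≈ 11.9238 m.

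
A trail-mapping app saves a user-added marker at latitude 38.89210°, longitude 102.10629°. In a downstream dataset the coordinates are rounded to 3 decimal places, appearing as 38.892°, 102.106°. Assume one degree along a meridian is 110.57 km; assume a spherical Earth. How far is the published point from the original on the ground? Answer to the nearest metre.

The latitude changed by +0.00010° and the longitude by +0.00029°.
N–S: 0.00010° × 110570 m/° = 11.057 m.
East–west at this latitude: 0.00029° × 110570 × cos 38.892° ≈ 0.00029 × 86060 = 24.9574 m.
Distance: √(11.057² + 24.9574²) ≈ 27.2971 m.

27 metres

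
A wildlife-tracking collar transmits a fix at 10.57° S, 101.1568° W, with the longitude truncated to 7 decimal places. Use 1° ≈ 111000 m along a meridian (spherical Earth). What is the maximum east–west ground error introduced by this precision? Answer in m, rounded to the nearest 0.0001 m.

0.0109 m

Truncating at 7 decimal places can drop up to a full unit in the last place, so the longitude may be off by as much as 1e-07°.
One degree of longitude at 10.57° is 111000 × cos 10.57° ≈ 111000 × 0.9830 = 109116 m.
Maximum E–W displacement: 1e-07 × 109116 = 0.0109116 m.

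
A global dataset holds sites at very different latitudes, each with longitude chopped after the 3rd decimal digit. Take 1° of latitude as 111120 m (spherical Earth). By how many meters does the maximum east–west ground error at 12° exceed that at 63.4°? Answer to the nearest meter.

59 meters

Truncating at 3 decimal places can drop up to a full unit in the last place, so the longitude may be off by as much as 0.001°.
Error at 12° = 0.001° × 111120 × cos 12° ≈ 111.12 × 0.9781 = 108.69 m.
Error at 63.4° = 0.001° × 111120 × cos 63.4° ≈ 111.12 × 0.4478 = 49.755 m.
So the lower-latitude error exceeds the higher by 108.69 − 49.755 = 58.937 m.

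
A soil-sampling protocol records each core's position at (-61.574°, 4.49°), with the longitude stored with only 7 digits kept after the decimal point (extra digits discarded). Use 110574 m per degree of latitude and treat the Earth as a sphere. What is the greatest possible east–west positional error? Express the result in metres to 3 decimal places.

Truncating at 7 decimal places can drop up to a full unit in the last place, so the longitude may be off by as much as 1e-07°.
Parallels shrink by cos φ, so at 61.574° a degree of longitude is 110574 × 0.4760 ≈ 52635.8 m.
East–west error: 1e-07° × 52635.8 m/° ≈ 0.00526358 m.

0.005 metres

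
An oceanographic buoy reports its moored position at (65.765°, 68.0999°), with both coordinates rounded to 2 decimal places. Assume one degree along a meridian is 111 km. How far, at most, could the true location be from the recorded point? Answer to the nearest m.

Rounding to 2 decimal places leaves each coordinate within ±0.005° of the true value.
North–south component: 0.005° × 111000 = 555 m.
Longitude error → 0.005 × 111000 × cos 65.765° = 0.005 × 111000 × 0.4105 ≈ 227.816 m.
Combining orthogonally: (555² + 227.816²)^½ ≈ 599.938 m.

600 m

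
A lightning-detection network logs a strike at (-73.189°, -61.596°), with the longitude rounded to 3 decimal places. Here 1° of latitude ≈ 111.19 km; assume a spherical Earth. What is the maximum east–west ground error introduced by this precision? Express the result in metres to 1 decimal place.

16.1 metres

Rounding to 3 decimal places leaves the longitude within ±0.0005° of the true value.
One degree of longitude at 73.189° is 111190 × cos 73.189° ≈ 111190 × 0.2892 = 32157.9 m.
East–west error: 0.0005° × 32157.9 m/° ≈ 16.0789 m.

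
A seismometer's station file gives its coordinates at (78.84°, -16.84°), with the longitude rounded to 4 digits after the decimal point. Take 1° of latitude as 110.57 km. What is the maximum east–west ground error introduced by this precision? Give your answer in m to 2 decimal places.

Rounding to 4 decimal places leaves the longitude within ±5e-05° of the true value.
Parallels shrink by cos φ, so at 78.84° a degree of longitude is 110570 × 0.1935 ≈ 21400.8 m.
East–west error: 5e-05° × 21400.8 m/° ≈ 1.07004 m.

1.07 m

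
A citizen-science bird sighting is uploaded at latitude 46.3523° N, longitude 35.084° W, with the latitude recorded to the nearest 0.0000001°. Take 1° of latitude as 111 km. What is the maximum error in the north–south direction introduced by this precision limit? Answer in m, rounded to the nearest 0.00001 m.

0.00555 m

Rounding to 7 decimal places leaves the latitude within ±5e-08° of the true value.
North–south distance: 5e-08° × 111000 m/° = 0.00555 m.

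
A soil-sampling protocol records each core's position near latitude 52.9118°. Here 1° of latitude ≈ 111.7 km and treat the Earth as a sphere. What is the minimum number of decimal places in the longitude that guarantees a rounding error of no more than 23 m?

At 52.9118° one degree of longitude covers 111700 × cos 52.9118° ≈ 111700 × 0.6030 ≈ 67360 m.
Rounding to N decimal places gives at most 0.5 × 10⁻ᴺ degrees of error, i.e. 0.5 × 10⁻ᴺ × 67360 m.
Setting 33680 × 10⁻ᴺ ≤ 23 gives 10ᴺ ≥ 1464, i.e. N ≥ 3.17.
At 3 places the error can reach 33.7 m, but 4 places keeps it to 3.37 m.

4 decimal places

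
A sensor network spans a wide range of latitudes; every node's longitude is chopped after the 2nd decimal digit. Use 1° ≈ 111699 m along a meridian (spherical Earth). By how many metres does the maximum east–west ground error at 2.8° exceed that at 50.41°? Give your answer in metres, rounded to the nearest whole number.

Truncating at 2 decimal places can drop up to a full unit in the last place, so the longitude may be off by as much as 0.01°.
At 2.8°: 0.01° × 111699 × cos 2.8° = 0.01 × 111699 × 0.9988 ≈ 1115.7 m.
Error at 50.41° = 0.01° × 111699 × cos 50.41° ≈ 1117 × 0.6373 = 711.85 m.
So the lower-latitude error exceeds the higher by 1115.7 − 711.85 = 403.81 m.

404 metres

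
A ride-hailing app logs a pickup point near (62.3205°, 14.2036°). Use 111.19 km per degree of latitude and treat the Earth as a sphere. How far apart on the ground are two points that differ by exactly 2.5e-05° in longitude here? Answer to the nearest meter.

1 meters

One degree of longitude here spans 111190 × cos 62.3205° = 111190 × 0.4645 ≈ 51650.6 m; 2.5e-05° of that is 1.29126 m.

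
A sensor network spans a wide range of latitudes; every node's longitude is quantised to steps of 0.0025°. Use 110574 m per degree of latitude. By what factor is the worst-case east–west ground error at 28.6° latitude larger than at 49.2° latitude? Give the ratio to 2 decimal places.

With a 0.0025° grid the true value lies within half a step, ±0.0025°/2 = ±0.00125°, of the stored one.
Error at 28.6° = 0.00125° × 110574 × cos 28.6° ≈ 138.22 × 0.8780 = 121.35 m.
At 49.2°: 0.00125° × 110574 × cos 49.2° = 0.00125 × 110574 × 0.6534 ≈ 90.314 m.
The ratio reduces to cos 28.6° / cos 49.2° = 0.8780/0.6534 ≈ 1.3437.

1.34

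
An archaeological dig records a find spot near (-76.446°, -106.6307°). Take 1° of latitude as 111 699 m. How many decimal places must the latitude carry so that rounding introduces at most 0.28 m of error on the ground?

One degree of latitude covers 111699 m.
Rounding to N decimal places gives at most 0.5 × 10⁻ᴺ degrees of error, i.e. 0.5 × 10⁻ᴺ × 111699 m.
Setting 55849.5 × 10⁻ᴺ ≤ 0.28 gives 10ᴺ ≥ 1.995e+05, i.e. N ≥ 5.30.
At 5 places the error can reach 0.558 m, but 6 places keeps it to 0.0558 m.

6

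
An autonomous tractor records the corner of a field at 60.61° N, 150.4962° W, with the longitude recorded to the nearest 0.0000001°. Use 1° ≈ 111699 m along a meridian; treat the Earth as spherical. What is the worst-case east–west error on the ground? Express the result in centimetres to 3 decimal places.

0.274 centimetres

Rounding to 7 decimal places leaves the longitude within ±5e-08° of the true value.
One degree of longitude at 60.61° is 111699 × cos 60.61° ≈ 111699 × 0.4908 = 54816.5 m.
Maximum E–W displacement: 5e-08 × 54816.5 = 0.00274082 m.
That is 0.00274082 m = 0.27408 cm.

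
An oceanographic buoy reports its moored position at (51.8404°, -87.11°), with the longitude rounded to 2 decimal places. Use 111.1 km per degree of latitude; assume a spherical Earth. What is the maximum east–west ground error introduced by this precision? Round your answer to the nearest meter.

343 meters

Rounding to 2 decimal places leaves the longitude within ±0.005° of the true value.
One degree of longitude at 51.8404° is 111100 × cos 51.8404° ≈ 111100 × 0.6179 = 68643.6 m.
So at most 0.005° × 68643.6 ≈ 343.218 m east–west.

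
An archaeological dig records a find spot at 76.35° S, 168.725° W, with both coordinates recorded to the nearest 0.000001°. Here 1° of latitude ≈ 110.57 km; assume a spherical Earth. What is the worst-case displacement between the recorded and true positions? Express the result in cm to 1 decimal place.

5.7 cm

Rounding to 6 decimal places leaves each coordinate within ±5e-07° of the true value.
North–south component: 5e-07° × 110570 = 0.055285 m.
E–W at 76.35°: 5e-07° × 110570 × cos 76.35° = 5e-07 × 110570 × 0.2360 ≈ 0.0130467 m.
Combining orthogonally: (0.055285² + 0.0130467²)^½ ≈ 0.0568036 m.
That is 0.0568036 m = 5.6804 cm.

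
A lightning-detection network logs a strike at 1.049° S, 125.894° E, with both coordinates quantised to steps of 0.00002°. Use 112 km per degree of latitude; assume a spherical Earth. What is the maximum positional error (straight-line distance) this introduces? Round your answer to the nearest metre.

With a 0.00002° grid the true value lies within half a step, ±0.00002°/2 = ±1e-05°, of the stored one.
North–south component: 1e-05° × 112000 = 1.12 m.
East–west component at 1.049°: 1e-05° × 112000 × cos 1.049° ≈ 1e-05 × 111981 ≈ 1.11981 m.
Combining orthogonally: (1.12² + 1.11981²)^½ ≈ 1.58379 m.

2 metres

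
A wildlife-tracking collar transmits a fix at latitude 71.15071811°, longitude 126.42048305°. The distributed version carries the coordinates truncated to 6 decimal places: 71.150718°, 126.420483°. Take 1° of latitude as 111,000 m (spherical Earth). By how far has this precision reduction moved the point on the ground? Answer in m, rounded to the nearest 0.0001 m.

The latitude changed by +0.00000011° and the longitude by +0.00000005°.
North–south shift: 0.00000011 × 111000 = 0.01221 m.
E–W at 71.1507°: 0.00000005° × 111000 × cos 71.1507° = 0.00000005 × 111000 × 0.3231 ≈ 0.00179309 m.
Hypotenuse of the two orthogonal shifts: √(0.01221² + 0.00179309²) = 0.012341 m.

0.0123 m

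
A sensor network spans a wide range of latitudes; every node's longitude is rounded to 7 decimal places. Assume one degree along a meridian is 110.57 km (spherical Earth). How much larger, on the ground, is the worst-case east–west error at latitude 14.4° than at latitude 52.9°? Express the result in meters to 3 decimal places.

0.002 meters

Rounding to 7 decimal places leaves the longitude within ±5e-08° of the true value.
Error at 14.4° = 5e-08° × 110570 × cos 14.4° ≈ 0.0055285 × 0.9686 = 0.0053548 m.
Error at 52.9° = 5e-08° × 110570 × cos 52.9° ≈ 0.0055285 × 0.6032 = 0.0033348 m.
So the lower-latitude error exceeds the higher by 0.0053548 − 0.0033348 = 0.00202 m.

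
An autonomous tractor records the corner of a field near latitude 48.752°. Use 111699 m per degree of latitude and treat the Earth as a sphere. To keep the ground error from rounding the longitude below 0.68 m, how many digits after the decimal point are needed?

At 48.752° one degree of longitude covers 111699 × cos 48.752° ≈ 111699 × 0.6593 ≈ 73645.3 m.
N decimal places → at most half a unit in the last place, 0.5 × 10⁻ᴺ° = 73645.3/2 × 10⁻ᴺ m.
Setting 36822.7 × 10⁻ᴺ ≤ 0.68 gives 10ᴺ ≥ 5.415e+04, i.e. N ≥ 4.73.
So 5 decimal places suffice (0.368 m); 4 would allow up to 3.68 m.

5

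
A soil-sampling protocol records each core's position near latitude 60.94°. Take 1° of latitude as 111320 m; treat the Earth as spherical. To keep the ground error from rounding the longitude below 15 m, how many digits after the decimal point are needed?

At 60.94° one degree of longitude covers 111320 × cos 60.94° ≈ 111320 × 0.4857 ≈ 54070.9 m.
N decimal places → at most half a unit in the last place, 0.5 × 10⁻ᴺ° = 54070.9/2 × 10⁻ᴺ m.
Need 0.5 × 54070.9 × 10⁻ᴺ ≤ 15 → 10⁻ᴺ ≤ 5.548e-04, so N ≥ 3.26.
At 3 places the error can reach 27 m, but 4 places keeps it to 2.7 m.

4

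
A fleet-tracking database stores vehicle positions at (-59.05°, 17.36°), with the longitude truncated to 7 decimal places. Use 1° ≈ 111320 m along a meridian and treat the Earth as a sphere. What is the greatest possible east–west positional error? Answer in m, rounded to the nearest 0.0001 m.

0.0057 m

Truncating at 7 decimal places can drop up to a full unit in the last place, so the longitude may be off by as much as 1e-07°.
At latitude 59.05° a degree of longitude spans 111320 m × cos 59.05° = 111320 × 0.5143 ≈ 57250.7 m.
Maximum E–W displacement: 1e-07 × 57250.7 = 0.00572507 m.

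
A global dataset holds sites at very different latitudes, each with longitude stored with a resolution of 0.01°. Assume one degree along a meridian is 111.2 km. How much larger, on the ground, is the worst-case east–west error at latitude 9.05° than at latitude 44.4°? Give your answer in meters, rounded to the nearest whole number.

With a 0.01° grid the true value lies within half a step, ±0.01°/2 = ±0.005°, of the stored one.
At 9.05°: 0.005° × 111200 × cos 9.05° = 0.005 × 111200 × 0.9876 ≈ 549.08 m.
At 44.4°: 0.005° × 111200 × cos 44.4° = 0.005 × 111200 × 0.7145 ≈ 397.25 m.
Difference: 549.08 − 397.25 = 151.83 m.

152 meters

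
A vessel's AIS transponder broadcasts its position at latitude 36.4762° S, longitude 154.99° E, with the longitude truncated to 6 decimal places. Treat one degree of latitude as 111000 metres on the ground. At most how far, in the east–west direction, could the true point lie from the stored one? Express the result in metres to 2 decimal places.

Truncating at 6 decimal places can drop up to a full unit in the last place, so the longitude may be off by as much as 1e-06°.
One degree of longitude at 36.4762° is 111000 × cos 36.4762° ≈ 111000 × 0.8041 = 89255.5 m.
Maximum E–W displacement: 1e-06 × 89255.5 = 0.0892555 m.

0.09 metres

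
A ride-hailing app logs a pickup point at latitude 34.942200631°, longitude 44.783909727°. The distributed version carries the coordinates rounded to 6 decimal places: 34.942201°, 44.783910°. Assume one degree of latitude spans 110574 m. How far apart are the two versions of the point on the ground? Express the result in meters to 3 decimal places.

Δlat = 34.942200631 − 34.942201 = -0.000000369°; Δlon = 44.783909727 − 44.783910 = -0.000000273°.
N–S: -0.000000369° × 110574 m/° = -0.0408018 m.
East–west at this latitude: -0.000000273° × 110574 × cos 34.9422° ≈ -0.000000273 × 90640.9 = -0.024745 m.
Distance: √(0.0408018² + 0.024745²) ≈ 0.047719 m.

0.048 meters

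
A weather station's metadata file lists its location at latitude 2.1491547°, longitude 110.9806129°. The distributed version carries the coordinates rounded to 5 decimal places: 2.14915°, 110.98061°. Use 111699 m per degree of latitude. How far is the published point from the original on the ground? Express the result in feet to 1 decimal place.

Δlat = 2.1491547 − 2.14915 = +0.0000047°; Δlon = 110.9806129 − 110.98061 = +0.0000029°.
N–S: 0.0000047° × 111699 m/° = 0.524985 m.
E–W at 2.14915°: 0.0000029° × 111699 × cos 2.14915° = 0.0000029 × 111699 × 0.9993 ≈ 0.323699 m.
Combined displacement = (0.524985² + 0.323699²)^½ ≈ 0.616758 m.
Converting: 0.616758 m × 3.2808 ft/m ≈ 2.0235 ft.

2.0 feet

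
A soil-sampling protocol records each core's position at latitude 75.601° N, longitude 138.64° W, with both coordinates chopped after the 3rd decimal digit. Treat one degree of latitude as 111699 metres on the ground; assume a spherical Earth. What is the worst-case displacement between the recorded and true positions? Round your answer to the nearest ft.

Truncating at 3 decimal places can drop up to a full unit in the last place, so each coordinate may be off by as much as 0.001°.
N–S: 0.001° × 111699 m/° = 111.699 m.
E–W at 75.601°: 0.001° × 111699 × cos 75.601° = 0.001 × 111699 × 0.2487 ≈ 27.7765 m.
Combining orthogonally: (111.699² + 27.7765²)^½ ≈ 115.101 m.
Converting: 115.101 m × 3.2808 ft/m ≈ 377.63 ft.

378 ft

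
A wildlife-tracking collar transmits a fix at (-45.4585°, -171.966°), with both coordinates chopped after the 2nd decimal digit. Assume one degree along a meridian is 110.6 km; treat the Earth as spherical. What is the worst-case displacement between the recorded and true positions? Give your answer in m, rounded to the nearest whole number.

1351 m

Truncating at 2 decimal places can drop up to a full unit in the last place, so each coordinate may be off by as much as 0.01°.
N–S: 0.01° × 110600 m/° = 1106 m.
Longitude error → 0.01 × 110600 × cos 45.4585° = 0.01 × 110600 × 0.7014 ≈ 775.777 m.
The two errors are perpendicular, so the maximum displacement is √(1106² + 775.777²) ≈ 1350.95 m.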